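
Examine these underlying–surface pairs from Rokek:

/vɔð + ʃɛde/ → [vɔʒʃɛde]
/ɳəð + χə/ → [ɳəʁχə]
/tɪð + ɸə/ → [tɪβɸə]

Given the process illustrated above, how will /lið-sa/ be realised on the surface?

The data show regressive place assimilation: /ð/ → [ʒ] before /ʃ/; /ð/ → [ʁ] before /χ/; /ð/ → [β] before /ɸ/. In each pair only place changes, matching the following consonant, while manner and voice stay constant.
The rule targets /ð/ (voiced dental fricative), which sits before the trigger /s/ (alveolar).
Changing only its place to alveolar gives [z] — the voiced alveolar fricative.

[lizsa]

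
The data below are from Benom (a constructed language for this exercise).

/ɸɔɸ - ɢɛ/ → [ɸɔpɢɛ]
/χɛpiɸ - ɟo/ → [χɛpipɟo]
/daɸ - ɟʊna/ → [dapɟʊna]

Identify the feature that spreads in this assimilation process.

Underlying /ɸ/ is realised as [p] next to /ɢ/; /ɢ/ itself does not change.
The change fricative → stop matches the manner of the following /ɢ/, identifying this as manner assimilation.
Checking the remaining alternation: /ɸ/ → [p] before /ɟ/ (fricative → stop, matching a stop) — only manner changes, and always toward the following segment.

manner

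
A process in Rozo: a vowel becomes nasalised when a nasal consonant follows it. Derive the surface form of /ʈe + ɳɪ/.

The vowel /e/ is adjacent to the following nasal /ɳ/, so it acquires [+nasal] and surfaces as [ẽ].

[ʈẽɳɪ]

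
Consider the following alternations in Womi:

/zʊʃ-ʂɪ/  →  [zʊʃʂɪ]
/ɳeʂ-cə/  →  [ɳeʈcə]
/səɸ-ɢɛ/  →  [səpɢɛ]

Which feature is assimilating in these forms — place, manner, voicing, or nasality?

manner

Underlying /ʂ/ is realised as [ʈ] next to /c/; /c/ itself does not change.
The change fricative → stop matches the manner of the following /c/, identifying this as manner assimilation.
Checking the remaining alternation: /ɸ/ → [p] before /ɢ/ (fricative → stop, matching a stop) — only manner changes, and always toward the following segment.
No alternation appears in [zʊʃʂɪ]: there the adjacent consonants already agree in manner (/ʃ/ and /ʂ/ are both fricatives), so this form is consistent with the same rule.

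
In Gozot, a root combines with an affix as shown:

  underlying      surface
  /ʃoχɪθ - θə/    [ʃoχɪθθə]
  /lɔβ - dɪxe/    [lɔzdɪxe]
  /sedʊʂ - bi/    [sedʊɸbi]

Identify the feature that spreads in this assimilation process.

Underlying /β/ is realised as [z] next to /d/; /d/ itself does not change.
The change bilabial → alveolar matches the place of the following /d/, identifying this as place assimilation.
The other alternating form patterns the same way: /ʂ/ → [ɸ] before /b/ (retroflex → bilabial, matching bilabial) — only place changes, and always toward the following segment.
Nothing changes in [ʃoχɪθθə]: there the adjacent consonants already agree in place (/θ/ and /θ/ are both dental), so this form is consistent with the same rule.

place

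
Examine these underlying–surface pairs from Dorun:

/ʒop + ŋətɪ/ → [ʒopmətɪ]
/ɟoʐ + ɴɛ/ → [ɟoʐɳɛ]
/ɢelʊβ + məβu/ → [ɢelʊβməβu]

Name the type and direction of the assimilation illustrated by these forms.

progressive place assimilation

Underlying /ŋ/ is realised as [m] next to /p/; /p/ itself does not change.
The change velar → bilabial matches the place of the preceding /p/, identifying this as place assimilation.
Manner and voice are unchanged, so the assimilation is partial, not total.
The other alternating form patterns the same way: /ɴ/ → [ɳ] after /ʐ/ (uvular → retroflex, matching retroflex) — only place changes, and always toward the preceding segment.
No alternation appears in [ɢelʊβməβu]: there the adjacent consonants already agree in place (/m/ and /β/ are both bilabial), so this form is consistent with the same rule.
Since the segment that changes follows the conditioning segment, the assimilation is progressive.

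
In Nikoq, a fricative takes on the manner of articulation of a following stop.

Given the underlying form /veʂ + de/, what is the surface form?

[veʈde]

The rule targets /ʂ/ (voiceless retroflex fricative), which sits before the trigger /d/ (stop).
The voiceless retroflex stop is [ʈ], so /ʂ/ → [ʈ].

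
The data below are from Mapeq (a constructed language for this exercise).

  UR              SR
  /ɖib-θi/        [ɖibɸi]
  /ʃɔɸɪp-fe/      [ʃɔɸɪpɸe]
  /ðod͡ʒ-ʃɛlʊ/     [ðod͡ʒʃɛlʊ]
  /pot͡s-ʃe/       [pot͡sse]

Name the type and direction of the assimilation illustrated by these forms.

progressive place assimilation

Underlying /θ/ is realised as [ɸ] next to /b/; /b/ itself does not change.
/θ/ is dental while /b/ is bilabial; the output [ɸ] is bilabial, matching the trigger — so the feature that spreads is place.
Manner and voice are unchanged, so the assimilation is partial, not total.
Checking the remaining alternations: /f/ → [ɸ] after /p/ (labiodental → bilabial, matching bilabial); /ʃ/ → [s] after /t͡s/ (postalveolar → alveolar, matching alveolar) — only place changes, and always toward the preceding segment.
Nothing changes in [ðod͡ʒʃɛlʊ]: there the adjacent consonants already agree in place (/ʃ/ and /d͡ʒ/ are both postalveolar), so this form is consistent with the same rule.
The trigger is the preceding segment, so the direction is progressive (perseverative).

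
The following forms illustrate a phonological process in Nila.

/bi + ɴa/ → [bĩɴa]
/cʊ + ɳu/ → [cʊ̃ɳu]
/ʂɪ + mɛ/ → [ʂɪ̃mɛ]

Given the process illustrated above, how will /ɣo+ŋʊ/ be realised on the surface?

The data show regressive nasality assimilation (vowel nasalisation): /i/ → [ĩ] before /ɴ/; /ʊ/ → [ʊ̃] before /ɳ/; /ɪ/ → [ɪ̃] before /m/ — a vowel is nasalised by an immediately following nasal consonant.
The vowel /o/ is adjacent to the following nasal /ŋ/, so it acquires [+nasal] and surfaces as [õ].

[ɣõŋʊ]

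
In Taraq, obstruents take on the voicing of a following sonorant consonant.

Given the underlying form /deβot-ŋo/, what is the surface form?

[deβodŋo]

/t/ is a voiceless alveolar stop. The following trigger /ŋ/ is voiced, so /t/ must become voiced as well.
Changing only its voicing to voiced gives [d] — the voiced alveolar stop.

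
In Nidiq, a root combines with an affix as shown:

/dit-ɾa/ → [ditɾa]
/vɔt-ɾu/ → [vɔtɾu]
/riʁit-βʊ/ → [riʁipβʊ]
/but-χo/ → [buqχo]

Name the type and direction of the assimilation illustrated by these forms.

Underlying /t/ is realised as [p] next to /β/; /β/ itself does not change.
The change alveolar → bilabial matches the place of the following /β/, identifying this as place assimilation.
Manner and voice are unchanged, so the assimilation is partial, not total.
The other alternating form patterns the same way: /t/ → [q] before /χ/ (alveolar → uvular, matching uvular) — only place changes, and always toward the following segment.
Nothing changes in [ditɾa], [vɔtɾu]: there the adjacent consonants already agree in place (/t/ and /ɾ/ are both alveolar; /t/ and /ɾ/ are both alveolar), so these forms are consistent with the same rule.
Since the segment that changes precedes the conditioning segment, the assimilation is regressive.

regressive place assimilation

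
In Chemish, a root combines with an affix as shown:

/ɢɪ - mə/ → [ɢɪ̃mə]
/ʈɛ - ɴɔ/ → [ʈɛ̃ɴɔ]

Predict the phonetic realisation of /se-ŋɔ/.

The data show regressive nasality assimilation (vowel nasalisation): /ɪ/ → [ɪ̃] before /m/; /ɛ/ → [ɛ̃] before /ɴ/ — a vowel is nasalised by an immediately following nasal consonant.
/e/ sits next to the nasal /ŋ/ and is therefore nasalised to [ẽ].

[sẽŋɔ]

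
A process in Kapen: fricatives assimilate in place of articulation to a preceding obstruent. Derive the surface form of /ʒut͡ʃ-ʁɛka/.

/ʁ/ is a voiced uvular fricative. The preceding trigger /t͡ʃ/ is postalveolar, so /ʁ/ must become postalveolar as well.
The voiced postalveolar fricative is [ʒ], so /ʁ/ → [ʒ].

[ʒut͡ʃʒɛka]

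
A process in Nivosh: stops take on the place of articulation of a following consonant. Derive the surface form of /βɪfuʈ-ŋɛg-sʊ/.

The rule targets /ʈ/ (voiceless retroflex stop), which sits before the trigger /ŋ/ (velar).
A voiceless velar stop is [k], so the surface segment is [k].
At the second juncture, /g/ likewise becomes [d] adjacent to /s/.

[βɪfukŋɛdsʊ]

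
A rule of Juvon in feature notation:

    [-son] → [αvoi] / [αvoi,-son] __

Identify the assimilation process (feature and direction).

The shared variable α links the value of [voi] on the target to the same value on the neighbouring segment, so voicing is the feature that assimilates.
Since the environment is written before the underscore, the trigger precedes the target; the direction is progressive.

progressive voicing assimilation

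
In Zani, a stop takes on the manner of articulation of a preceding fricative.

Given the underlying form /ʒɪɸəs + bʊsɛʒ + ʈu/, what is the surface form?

/b/ is a voiced bilabial stop. The preceding trigger /s/ is a fricative, so /b/ must become a fricative as well.
Changing only its manner to fricative gives [β] — the voiced bilabial fricative.
At the second juncture, /ʈ/ likewise becomes [ʂ] adjacent to /ʒ/.

[ʒɪɸəsβʊsɛʒʂu]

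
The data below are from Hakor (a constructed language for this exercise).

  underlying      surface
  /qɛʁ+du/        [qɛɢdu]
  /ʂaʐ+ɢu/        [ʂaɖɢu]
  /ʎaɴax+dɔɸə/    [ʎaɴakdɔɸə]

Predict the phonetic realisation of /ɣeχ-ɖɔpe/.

The data show regressive manner assimilation: /ʁ/ → [ɢ] before /d/; /ʐ/ → [ɖ] before /ɢ/; /x/ → [k] before /d/. In each pair only manner changes, matching the following consonant, while place and voice stay constant.
The rule targets /χ/ (voiceless uvular fricative), which sits before the trigger /ɖ/ (stop).
Changing only its manner to stop gives [q] — the voiceless uvular stop.

[ɣeqɖɔpe]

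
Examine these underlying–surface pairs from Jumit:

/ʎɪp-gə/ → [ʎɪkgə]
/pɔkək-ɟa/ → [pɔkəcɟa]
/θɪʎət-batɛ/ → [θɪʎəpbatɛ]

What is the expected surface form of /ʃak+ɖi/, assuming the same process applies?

[ʃaʈɖi]

The data show regressive place assimilation: /p/ → [k] before /g/; /k/ → [c] before /ɟ/; /t/ → [p] before /b/. In each pair only place changes, matching the following consonant, while manner and voice stay constant.
The rule targets /k/ (voiceless velar stop), which sits before the trigger /ɖ/ (retroflex).
The voiceless retroflex stop is [ʈ], so /k/ → [ʈ].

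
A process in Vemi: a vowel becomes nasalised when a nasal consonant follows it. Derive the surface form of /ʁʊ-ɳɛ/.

/ʊ/ sits next to the nasal /ɳ/ and is therefore nasalised to [ʊ̃].

[ʁʊ̃ɳɛ]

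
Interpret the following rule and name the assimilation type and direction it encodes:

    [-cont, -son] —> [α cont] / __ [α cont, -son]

regressive manner assimilation

The shared variable α links the value of [cont] on the target to that of the neighbouring obstruent. [cont] distinguishes stops from fricatives — a manner-of-articulation feature — so this is manner assimilation.
Since the environment is written after the underscore, the trigger follows the target; the direction is regressive.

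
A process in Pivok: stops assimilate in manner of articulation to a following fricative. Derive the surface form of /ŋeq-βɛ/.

/q/ is a voiceless uvular stop. The following trigger /β/ is a fricative, so /q/ must become a fricative as well.
The voiceless uvular fricative is [χ], so /q/ → [χ].

[ŋeχβɛ]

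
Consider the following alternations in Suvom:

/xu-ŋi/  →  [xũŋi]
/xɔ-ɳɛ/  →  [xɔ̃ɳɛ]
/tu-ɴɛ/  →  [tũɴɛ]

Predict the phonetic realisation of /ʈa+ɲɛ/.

[ʈãɲɛ]

The data show regressive nasality assimilation (vowel nasalisation): /u/ → [ũ] before /ŋ/; /ɔ/ → [ɔ̃] before /ɳ/; /u/ → [ũ] before /ɴ/ — a vowel is nasalised by an immediately following nasal consonant.
/a/ sits next to the nasal /ɲ/ and is therefore nasalised to [ã].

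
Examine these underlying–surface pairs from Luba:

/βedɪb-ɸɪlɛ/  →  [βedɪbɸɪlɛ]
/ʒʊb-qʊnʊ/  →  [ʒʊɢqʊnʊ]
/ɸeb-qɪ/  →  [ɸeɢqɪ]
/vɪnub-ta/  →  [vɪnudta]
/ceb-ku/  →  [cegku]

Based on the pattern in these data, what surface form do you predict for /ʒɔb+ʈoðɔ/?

[ʒɔɖʈoðɔ]

The data show regressive place assimilation: /b/ → [ɢ] before /q/; /b/ → [d] before /t/; /b/ → [g] before /k/. In each pair only place changes, matching the following consonant, while manner and voice stay constant.
Nothing changes in [βedɪbɸɪlɛ]: there the adjacent consonants already agree in place (/b/ and /ɸ/ are both bilabial), so this form is consistent with the same rule.
The rule targets /b/ (voiced bilabial stop), which sits before the trigger /ʈ/ (retroflex).
Changing only its place to retroflex gives [ɖ] — the voiced retroflex stop.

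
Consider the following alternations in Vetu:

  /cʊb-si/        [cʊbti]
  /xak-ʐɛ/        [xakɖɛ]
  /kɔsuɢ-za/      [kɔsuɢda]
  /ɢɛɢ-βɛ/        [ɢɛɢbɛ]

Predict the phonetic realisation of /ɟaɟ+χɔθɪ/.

The data show progressive manner assimilation: /s/ → [t] after /b/; /ʐ/ → [ɖ] after /k/; /z/ → [d] after /ɢ/; /β/ → [b] after /ɢ/. In each pair only manner changes, matching the preceding consonant, while place and voice stay constant.
/χ/ is a voiceless uvular fricative. The preceding trigger /ɟ/ is a stop, so /χ/ must become a stop as well.
Changing only its manner to stop gives [q] — the voiceless uvular stop.

[ɟaɟqɔθɪ]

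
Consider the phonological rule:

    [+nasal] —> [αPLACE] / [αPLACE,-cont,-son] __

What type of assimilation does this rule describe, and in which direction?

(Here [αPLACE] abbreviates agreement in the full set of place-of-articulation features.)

The shared variable α links the value of the place features (abbreviated [PLACE]) on the target to the same value on the neighbouring segment, so place is the feature that assimilates.
The conditioning segment sits to the left of the focus bar, meaning the trigger precedes the segment that changes — progressive assimilation.

progressive place assimilation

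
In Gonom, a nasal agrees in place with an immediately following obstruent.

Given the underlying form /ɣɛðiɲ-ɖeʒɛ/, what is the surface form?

[ɣɛðiɳɖeʒɛ]

/ɲ/ is a voiced palatal nasal. The following trigger /ɖ/ is retroflex, so /ɲ/ must become retroflex as well.
Changing only its place to retroflex gives [ɳ] — the voiced retroflex nasal.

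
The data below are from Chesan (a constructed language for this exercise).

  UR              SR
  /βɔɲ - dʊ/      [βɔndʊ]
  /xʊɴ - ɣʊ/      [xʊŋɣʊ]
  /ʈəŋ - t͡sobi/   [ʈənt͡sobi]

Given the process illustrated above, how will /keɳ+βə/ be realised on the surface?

[kemβə]

The data show regressive place assimilation: /ɲ/ → [n] before /d/; /ɴ/ → [ŋ] before /ɣ/; /ŋ/ → [n] before /t͡s/. In each pair only place changes, matching the following consonant, while manner and voice stay constant.
/ɳ/ is a voiced retroflex nasal. The following trigger /β/ is bilabial, so /ɳ/ must become bilabial as well.
Changing only its place to bilabial gives [m] — the voiced bilabial nasal.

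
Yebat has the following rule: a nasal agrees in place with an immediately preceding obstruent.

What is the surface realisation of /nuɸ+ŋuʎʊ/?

[nuɸmuʎʊ]

/ŋ/ is a voiced velar nasal. The preceding trigger /ɸ/ is bilabial, so /ŋ/ must become bilabial as well.
Changing only its place to bilabial gives [m] — the voiced bilabial nasal.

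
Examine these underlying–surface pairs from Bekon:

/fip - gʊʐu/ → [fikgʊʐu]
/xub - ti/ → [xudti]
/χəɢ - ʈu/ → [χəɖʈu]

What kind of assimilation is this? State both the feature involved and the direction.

regressive place assimilation

The segment that alternates is /p/, which surfaces as [k] when adjacent to /g/.
The change bilabial → velar matches the place of the following /g/, identifying this as place assimilation.
Manner and voice are unchanged, so the assimilation is partial, not total.
The other alternating forms pattern the same way: /b/ → [d] before /t/ (bilabial → alveolar, matching alveolar); /ɢ/ → [ɖ] before /ʈ/ (uvular → retroflex, matching retroflex) — only place changes, and always toward the following segment.
The trigger is the following segment, so the direction is regressive (anticipatory).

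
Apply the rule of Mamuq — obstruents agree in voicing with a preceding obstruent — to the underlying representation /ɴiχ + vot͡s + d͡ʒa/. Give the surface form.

/v/ is a voiced labiodental fricative. The preceding trigger /χ/ is voiceless, so /v/ must become voiceless as well.
Changing only its voicing to voiceless gives [f] — the voiceless labiodental fricative.
At the second juncture, /d͡ʒ/ likewise becomes [t͡ʃ] adjacent to /t͡s/.

[ɴiχfot͡st͡ʃa]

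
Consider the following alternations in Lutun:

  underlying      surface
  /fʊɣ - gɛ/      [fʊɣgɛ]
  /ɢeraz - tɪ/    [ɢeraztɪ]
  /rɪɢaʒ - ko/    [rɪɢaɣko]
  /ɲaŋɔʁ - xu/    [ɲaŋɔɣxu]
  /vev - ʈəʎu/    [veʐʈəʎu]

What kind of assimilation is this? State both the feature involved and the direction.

regressive place assimilation

The segment that alternates is /ʒ/, which surfaces as [ɣ] when adjacent to /k/.
The change postalveolar → velar matches the place of the following /k/, identifying this as place assimilation.
Manner and voice are unchanged, so the assimilation is partial, not total.
The same holds elsewhere in the data: /ʁ/ → [ɣ] before /x/ (uvular → velar, matching velar); /v/ → [ʐ] before /ʈ/ (labiodental → retroflex, matching retroflex) — only place changes, and always toward the following segment.
No alternation appears in [fʊɣgɛ], [ɢeraztɪ]: there the adjacent consonants already agree in place (/ɣ/ and /g/ are both velar; /z/ and /t/ are both alveolar), so these forms are consistent with the same rule.
Since the segment that changes precedes the conditioning segment, the assimilation is regressive.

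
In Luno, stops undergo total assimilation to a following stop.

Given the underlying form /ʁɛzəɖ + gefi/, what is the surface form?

/ɖ/ is the segment targeted by the rule; it sits immediately before /g/, so it assimilates completely and surfaces as [g].

[ʁɛzəggefi]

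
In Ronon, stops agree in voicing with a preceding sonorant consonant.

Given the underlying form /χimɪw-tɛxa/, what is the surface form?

The rule targets /t/ (voiceless alveolar stop), which sits after the trigger /w/ (voiced).
Changing only its voicing to voiced gives [d] — the voiced alveolar stop.

[χimɪwdɛxa]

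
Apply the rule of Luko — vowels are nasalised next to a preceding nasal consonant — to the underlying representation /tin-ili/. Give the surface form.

[tinĩli]

The vowel /i/ is adjacent to the preceding nasal /n/, so it acquires [+nasal] and surfaces as [ĩ].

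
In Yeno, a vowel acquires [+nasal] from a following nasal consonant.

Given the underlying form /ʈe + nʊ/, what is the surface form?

/e/ sits next to the nasal /n/ and is therefore nasalised to [ẽ].

[ʈẽnʊ]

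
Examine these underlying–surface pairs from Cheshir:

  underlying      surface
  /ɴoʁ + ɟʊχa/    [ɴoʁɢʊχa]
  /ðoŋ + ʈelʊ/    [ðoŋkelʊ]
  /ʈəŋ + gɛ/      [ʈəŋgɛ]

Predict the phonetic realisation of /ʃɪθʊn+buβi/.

The data show progressive place assimilation: /ɟ/ → [ɢ] after /ʁ/; /ʈ/ → [k] after /ŋ/. In each pair only place changes, matching the preceding consonant, while manner and voice stay constant.
Nothing changes in [ʈəŋgɛ]: there the adjacent consonants already agree in place (/g/ and /ŋ/ are both velar), so this form is consistent with the same rule.
The rule targets /b/ (voiced bilabial stop), which sits after the trigger /n/ (alveolar).
Changing only its place to alveolar gives [d] — the voiced alveolar stop.

[ʃɪθʊnduβi]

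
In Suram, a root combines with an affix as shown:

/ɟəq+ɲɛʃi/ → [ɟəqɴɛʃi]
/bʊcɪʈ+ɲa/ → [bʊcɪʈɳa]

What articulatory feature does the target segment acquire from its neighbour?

place

Comparing underlying and surface forms, /ɲ/ → [ɴ] is the alternation; the neighbouring /q/ is constant.
/ɲ/ is palatal while /q/ is uvular; the output [ɴ] is uvular, matching the trigger — so the feature that spreads is place.
The other alternating form patterns the same way: /ɲ/ → [ɳ] after /ʈ/ (palatal → retroflex, matching retroflex) — only place changes, and always toward the preceding segment.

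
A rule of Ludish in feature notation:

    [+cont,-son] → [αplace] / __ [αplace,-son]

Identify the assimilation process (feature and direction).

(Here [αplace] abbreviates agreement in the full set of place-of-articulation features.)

regressive place assimilation

The rule copies the place features (abbreviated [place]) from the environment onto the target, so the assimilating feature is place.
Since the environment is written after the underscore, the trigger follows the target; the direction is regressive.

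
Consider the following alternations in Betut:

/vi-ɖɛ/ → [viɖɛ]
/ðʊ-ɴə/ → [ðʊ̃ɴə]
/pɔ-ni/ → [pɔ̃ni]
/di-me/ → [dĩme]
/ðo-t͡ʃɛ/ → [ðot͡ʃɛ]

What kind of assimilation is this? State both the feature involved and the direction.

The vowel /ʊ/ surfaces as nasalised [ʊ̃] next to the following nasal /ɴ/ — it has acquired the [+nasal] feature of its neighbour.
Likewise in the remaining data: /ɔ/ → [ɔ̃] before /n/; /i/ → [ĩ] before /m/ — each time a vowel is nasalised next to a following nasal.
No change occurs in [viɖɛ], [ðot͡ʃɛ] because the vowel at the boundary is adjacent to an oral consonant, not a nasal (/i/ next to /ɖ/; /o/ next to /t͡ʃ/).
Because the conditioning nasal is to the right of the vowel that changes, the process is regressive (anticipatory).

regressive nasality assimilation (vowel nasalisation)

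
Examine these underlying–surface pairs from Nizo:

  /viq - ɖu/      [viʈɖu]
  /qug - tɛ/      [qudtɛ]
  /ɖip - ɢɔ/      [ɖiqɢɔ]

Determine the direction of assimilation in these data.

Underlying /q/ is realised as [ʈ] next to /ɖ/; /ɖ/ itself does not change.
/q/ is uvular while /ɖ/ is retroflex; the output [ʈ] is retroflex, matching the trigger — so the feature that spreads is place.
The same holds elsewhere in the data: /g/ → [d] before /t/ (velar → alveolar, matching alveolar); /p/ → [q] before /ɢ/ (bilabial → uvular, matching uvular) — only place changes, and always toward the following segment.
The trigger is the following segment, so the direction is regressive (anticipatory).

regressive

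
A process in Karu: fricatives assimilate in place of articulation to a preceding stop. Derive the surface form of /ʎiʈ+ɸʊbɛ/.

/ɸ/ is a voiceless bilabial fricative. The preceding trigger /ʈ/ is retroflex, so /ɸ/ must become retroflex as well.
A voiceless retroflex fricative is [ʂ], so the surface segment is [ʂ].

[ʎiʈʂʊbɛ]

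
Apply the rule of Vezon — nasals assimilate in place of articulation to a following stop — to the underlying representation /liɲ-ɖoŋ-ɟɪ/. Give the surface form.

/ɲ/ is a voiced palatal nasal. The following trigger /ɖ/ is retroflex, so /ɲ/ must become retroflex as well.
Changing only its place to retroflex gives [ɳ] — the voiced retroflex nasal.
At the second juncture, /ŋ/ likewise becomes [ɲ] adjacent to /ɟ/.

[liɳɖoɲɟɪ]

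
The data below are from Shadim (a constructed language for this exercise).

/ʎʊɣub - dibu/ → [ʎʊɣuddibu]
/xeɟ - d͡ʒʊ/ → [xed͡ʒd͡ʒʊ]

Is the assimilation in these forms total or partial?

Underlying /ɟ/ is realised as [d͡ʒ] next to /d͡ʒ/; /d͡ʒ/ itself does not change.
The output [d͡ʒ] is identical to the trigger /d͡ʒ/ — every feature (place, manner, voicing) has been copied — so this is total assimilation.
The other form behaves the same way: /b/ → [d] before /d/ — in each case the output is a copy of the following consonant.

total assimilation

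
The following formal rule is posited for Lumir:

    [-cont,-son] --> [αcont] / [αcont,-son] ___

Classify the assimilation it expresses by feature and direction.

progressive manner assimilation

The rule copies [cont] (continuancy) from the environment onto the target stops; since [±cont] encodes the stop/fricative manner contrast, the assimilating dimension is manner.
The conditioning segment sits to the left of the focus bar, meaning the trigger precedes the segment that changes — progressive assimilation.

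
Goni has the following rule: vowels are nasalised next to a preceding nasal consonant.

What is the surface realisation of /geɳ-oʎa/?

The vowel /o/ is adjacent to the preceding nasal /ɳ/, so it acquires [+nasal] and surfaces as [õ].

[geɳõʎa]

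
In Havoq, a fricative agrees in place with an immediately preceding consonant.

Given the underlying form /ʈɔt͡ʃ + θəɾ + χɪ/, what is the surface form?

[ʈɔt͡ʃʃəɾsɪ]

/θ/ is a voiceless dental fricative. The preceding trigger /t͡ʃ/ is postalveolar, so /θ/ must become postalveolar as well.
A voiceless postalveolar fricative is [ʃ], so the surface segment is [ʃ].
The same rule applies at the second boundary: /χ/ → [s] next to /ɾ/.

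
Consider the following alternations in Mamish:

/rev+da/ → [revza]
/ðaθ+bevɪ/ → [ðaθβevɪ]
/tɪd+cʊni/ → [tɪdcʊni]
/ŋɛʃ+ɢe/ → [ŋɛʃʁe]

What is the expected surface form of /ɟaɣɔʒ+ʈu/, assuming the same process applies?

[ɟaɣɔʒʂu]

The data show progressive manner assimilation: /d/ → [z] after /v/; /b/ → [β] after /θ/; /ɢ/ → [ʁ] after /ʃ/. In each pair only manner changes, matching the preceding consonant, while place and voice stay constant.
Nothing changes in [tɪdcʊni]: there the adjacent consonants already agree in manner (/c/ and /d/ are both stops), so this form is consistent with the same rule.
/ʈ/ is a voiceless retroflex stop. The preceding trigger /ʒ/ is a fricative, so /ʈ/ must become a fricative as well.
The voiceless retroflex fricative is [ʂ], so /ʈ/ → [ʂ].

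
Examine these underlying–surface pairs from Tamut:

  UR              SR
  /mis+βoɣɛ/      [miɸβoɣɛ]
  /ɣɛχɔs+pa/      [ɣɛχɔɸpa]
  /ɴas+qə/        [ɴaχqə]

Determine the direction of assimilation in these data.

Underlying /s/ is realised as [ɸ] next to /β/; /β/ itself does not change.
The change alveolar → bilabial matches the place of the following /β/, identifying this as place assimilation.
Checking the remaining alternations: /s/ → [ɸ] before /p/ (alveolar → bilabial, matching bilabial); /s/ → [χ] before /q/ (alveolar → uvular, matching uvular) — only place changes, and always toward the following segment.
The trigger is the following segment, so the direction is regressive (anticipatory).

regressive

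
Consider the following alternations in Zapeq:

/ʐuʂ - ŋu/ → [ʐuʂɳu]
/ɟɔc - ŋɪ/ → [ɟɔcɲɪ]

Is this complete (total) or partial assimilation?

partial assimilation

Underlying /ŋ/ is realised as [ɳ] next to /ʂ/; /ʂ/ itself does not change.
The change velar → retroflex matches the place of the preceding /ʂ/, identifying this as place assimilation.
Manner and voice are unchanged, so the assimilation is partial, not total.
The other alternating form patterns the same way: /ŋ/ → [ɲ] after /c/ (velar → palatal, matching palatal) — only place changes, and always toward the preceding segment.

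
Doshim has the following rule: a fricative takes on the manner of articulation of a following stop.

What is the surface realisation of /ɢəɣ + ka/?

[ɢəgka]

/ɣ/ is a voiced velar fricative. The following trigger /k/ is a stop, so /ɣ/ must become a stop as well.
The voiced velar stop is [g], so /ɣ/ → [g].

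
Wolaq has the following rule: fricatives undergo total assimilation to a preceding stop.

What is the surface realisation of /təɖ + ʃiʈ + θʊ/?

[təɖɖiʈʈʊ]

/ʃ/ is the segment targeted by the rule; it sits immediately after /ɖ/, so it assimilates completely and surfaces as [ɖ].
At the second juncture, /θ/ likewise becomes [ʈ] adjacent to /ʈ/.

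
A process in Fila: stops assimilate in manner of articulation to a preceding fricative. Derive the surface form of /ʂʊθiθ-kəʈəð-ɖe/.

[ʂʊθiθxəʈəðʐe]

/k/ is a voiceless velar stop. The preceding trigger /θ/ is a fricative, so /k/ must become a fricative as well.
Changing only its manner to fricative gives [x] — the voiceless velar fricative.
The same rule applies at the second boundary: /ɖ/ → [ʐ] next to /ð/.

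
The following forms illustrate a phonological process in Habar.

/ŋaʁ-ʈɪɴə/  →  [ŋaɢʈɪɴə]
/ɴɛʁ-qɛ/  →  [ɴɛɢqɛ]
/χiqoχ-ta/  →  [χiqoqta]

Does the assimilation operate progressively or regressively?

The segment that alternates is /ʁ/, which surfaces as [ɢ] when adjacent to /ʈ/.
The change fricative → stop matches the manner of the following /ʈ/, identifying this as manner assimilation.
The same holds elsewhere in the data: /ʁ/ → [ɢ] before /q/ (fricative → stop, matching a stop); /χ/ → [q] before /t/ (fricative → stop, matching a stop) — only manner changes, and always toward the following segment.
Since the segment that changes precedes the conditioning segment, the assimilation is regressive.

regressive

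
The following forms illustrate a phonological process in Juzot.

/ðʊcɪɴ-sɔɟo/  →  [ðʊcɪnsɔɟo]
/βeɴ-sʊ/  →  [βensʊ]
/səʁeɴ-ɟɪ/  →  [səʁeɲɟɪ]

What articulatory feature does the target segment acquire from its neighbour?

place

Comparing underlying and surface forms, /ɴ/ → [n] is the alternation; the neighbouring /s/ is constant.
The change uvular → alveolar matches the place of the following /s/, identifying this as place assimilation.
The other alternating form patterns the same way: /ɴ/ → [ɲ] before /ɟ/ (uvular → palatal, matching palatal) — only place changes, and always toward the following segment.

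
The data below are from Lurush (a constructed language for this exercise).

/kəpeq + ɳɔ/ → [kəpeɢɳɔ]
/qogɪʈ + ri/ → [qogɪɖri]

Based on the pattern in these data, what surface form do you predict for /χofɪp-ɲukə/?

The data show regressive voicing assimilation: /q/ → [ɢ] before /ɳ/; /ʈ/ → [ɖ] before /r/. In each pair only voicing changes, matching the following consonant, while place and manner stay constant.
The rule targets /p/ (voiceless bilabial stop), which sits before the trigger /ɲ/ (voiced).
A voiced bilabial stop is [b], so the surface segment is [b].

[χofɪbɲukə]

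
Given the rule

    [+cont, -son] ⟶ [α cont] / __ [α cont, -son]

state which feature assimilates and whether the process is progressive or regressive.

The rule copies [cont] (continuancy) from the environment onto the target fricatives; since [±cont] encodes the stop/fricative manner contrast, the assimilating dimension is manner.
The conditioning segment sits to the right of the focus bar, meaning the trigger follows the segment that changes — regressive assimilation.

regressive manner assimilation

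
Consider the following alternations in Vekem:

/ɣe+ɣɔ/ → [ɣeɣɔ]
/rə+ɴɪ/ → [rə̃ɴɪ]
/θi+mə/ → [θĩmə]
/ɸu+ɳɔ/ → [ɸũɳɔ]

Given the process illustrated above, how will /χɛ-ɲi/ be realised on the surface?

The data show regressive nasality assimilation (vowel nasalisation): /ə/ → [ə̃] before /ɴ/; /i/ → [ĩ] before /m/; /u/ → [ũ] before /ɳ/ — a vowel is nasalised by an immediately following nasal consonant.
No change occurs in [ɣeɣɔ] because the vowel at the boundary is adjacent to an oral consonant, not a nasal (/e/ next to /ɣ/).
The vowel /ɛ/ is adjacent to the following nasal /ɲ/, so it acquires [+nasal] and surfaces as [ɛ̃].

[χɛ̃ɲi]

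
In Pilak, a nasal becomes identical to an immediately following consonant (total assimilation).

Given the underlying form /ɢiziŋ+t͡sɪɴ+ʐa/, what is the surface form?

[ɢizit͡st͡sɪʐʐa]

/ŋ/ is the segment targeted by the rule; it sits immediately before /t͡s/, so it assimilates completely and surfaces as [t͡s].
The same rule applies at the second boundary: /ɴ/ → [ʐ] next to /ʐ/.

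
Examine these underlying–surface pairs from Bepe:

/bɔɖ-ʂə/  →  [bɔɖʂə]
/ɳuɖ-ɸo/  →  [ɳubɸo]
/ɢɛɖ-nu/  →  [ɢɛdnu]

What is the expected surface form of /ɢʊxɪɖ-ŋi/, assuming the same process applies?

The data show regressive place assimilation: /ɖ/ → [b] before /ɸ/; /ɖ/ → [d] before /n/. In each pair only place changes, matching the following consonant, while manner and voice stay constant.
No alternation appears in [bɔɖʂə]: there the adjacent consonants already agree in place (/ɖ/ and /ʂ/ are both retroflex), so this form is consistent with the same rule.
/ɖ/ is a voiced retroflex stop. The following trigger /ŋ/ is velar, so /ɖ/ must become velar as well.
The voiced velar stop is [g], so /ɖ/ → [g].

[ɢʊxɪgŋi]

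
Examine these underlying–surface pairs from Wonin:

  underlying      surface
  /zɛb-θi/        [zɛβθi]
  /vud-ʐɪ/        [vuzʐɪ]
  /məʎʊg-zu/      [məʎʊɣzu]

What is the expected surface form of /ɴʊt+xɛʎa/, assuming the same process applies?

[ɴʊsxɛʎa]

The data show regressive manner assimilation: /b/ → [β] before /θ/; /d/ → [z] before /ʐ/; /g/ → [ɣ] before /z/. In each pair only manner changes, matching the following consonant, while place and voice stay constant.
The rule targets /t/ (voiceless alveolar stop), which sits before the trigger /x/ (fricative).
Changing only its manner to fricative gives [s] — the voiceless alveolar fricative.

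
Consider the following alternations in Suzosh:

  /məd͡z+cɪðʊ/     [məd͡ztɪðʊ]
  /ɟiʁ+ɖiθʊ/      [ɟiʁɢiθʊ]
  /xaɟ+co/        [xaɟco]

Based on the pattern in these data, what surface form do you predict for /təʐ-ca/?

The data show progressive place assimilation: /c/ → [t] after /d͡z/; /ɖ/ → [ɢ] after /ʁ/. In each pair only place changes, matching the preceding consonant, while manner and voice stay constant.
Nothing changes in [xaɟco]: there the adjacent consonants already agree in place (/c/ and /ɟ/ are both palatal), so this form is consistent with the same rule.
The rule targets /c/ (voiceless palatal stop), which sits after the trigger /ʐ/ (retroflex).
A voiceless retroflex stop is [ʈ], so the surface segment is [ʈ].

[təʐʈa]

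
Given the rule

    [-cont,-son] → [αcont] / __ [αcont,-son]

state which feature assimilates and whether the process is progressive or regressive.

regressive manner assimilation

The shared variable α links the value of [cont] on the target to that of the neighbouring obstruent. [cont] distinguishes stops from fricatives — a manner-of-articulation feature — so this is manner assimilation.
The conditioning segment sits to the right of the focus bar, meaning the trigger follows the segment that changes — regressive assimilation.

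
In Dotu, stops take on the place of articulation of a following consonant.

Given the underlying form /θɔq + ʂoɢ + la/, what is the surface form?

[θɔʈʂodla]

/q/ is a voiceless uvular stop. The following trigger /ʂ/ is retroflex, so /q/ must become retroflex as well.
Changing only its place to retroflex gives [ʈ] — the voiceless retroflex stop.
The same rule applies at the second boundary: /ɢ/ → [d] next to /l/.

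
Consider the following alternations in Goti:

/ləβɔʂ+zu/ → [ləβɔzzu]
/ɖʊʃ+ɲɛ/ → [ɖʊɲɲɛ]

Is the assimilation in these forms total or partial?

total assimilation

Underlying /ʂ/ is realised as [z] next to /z/; /z/ itself does not change.
The output [z] is identical to the trigger /z/ — every feature (place, manner, voicing) has been copied — so this is total assimilation.
The remaining alternation confirms this: /ʃ/ → [ɲ] before /ɲ/ — in each case the output is a copy of the following consonant.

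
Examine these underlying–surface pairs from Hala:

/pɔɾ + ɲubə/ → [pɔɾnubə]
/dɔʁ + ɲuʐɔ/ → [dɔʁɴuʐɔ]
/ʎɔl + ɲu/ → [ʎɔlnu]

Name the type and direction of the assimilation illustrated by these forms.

progressive place assimilation

The segment that alternates is /ɲ/, which surfaces as [n] when adjacent to /ɾ/.
The change palatal → alveolar matches the place of the preceding /ɾ/, identifying this as place assimilation.
Manner and voice are unchanged, so the assimilation is partial, not total.
Checking the remaining alternations: /ɲ/ → [ɴ] after /ʁ/ (palatal → uvular, matching uvular); /ɲ/ → [n] after /l/ (palatal → alveolar, matching alveolar) — only place changes, and always toward the preceding segment.
The trigger is the preceding segment, so the direction is progressive (perseverative).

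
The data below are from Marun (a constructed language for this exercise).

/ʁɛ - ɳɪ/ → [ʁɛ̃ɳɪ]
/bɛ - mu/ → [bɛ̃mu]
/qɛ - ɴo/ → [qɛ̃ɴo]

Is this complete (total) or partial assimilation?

partial assimilation

The vowel /ɛ/ surfaces as nasalised [ɛ̃] next to the following nasal /ɳ/ — it has acquired the [+nasal] feature of its neighbour.
Likewise in the remaining data: /ɛ/ → [ɛ̃] before /m/; /ɛ/ → [ɛ̃] before /ɴ/ — each time a vowel is nasalised next to a following nasal.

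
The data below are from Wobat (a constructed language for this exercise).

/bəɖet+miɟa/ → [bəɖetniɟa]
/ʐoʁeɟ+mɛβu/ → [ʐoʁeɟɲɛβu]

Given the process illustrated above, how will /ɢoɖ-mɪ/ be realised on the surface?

The data show progressive place assimilation: /m/ → [n] after /t/; /m/ → [ɲ] after /ɟ/. In each pair only place changes, matching the preceding consonant, while manner and voice stay constant.
/m/ is a voiced bilabial nasal. The preceding trigger /ɖ/ is retroflex, so /m/ must become retroflex as well.
Changing only its place to retroflex gives [ɳ] — the voiced retroflex nasal.

[ɢoɖɳɪ]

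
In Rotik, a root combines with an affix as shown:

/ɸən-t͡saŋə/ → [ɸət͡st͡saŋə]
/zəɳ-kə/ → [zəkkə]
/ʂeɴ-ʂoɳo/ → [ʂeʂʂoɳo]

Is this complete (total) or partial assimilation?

total assimilation

Underlying /n/ is realised as [t͡s] next to /t͡s/; /t͡s/ itself does not change.
The output [t͡s] is identical to the trigger /t͡s/ — every feature (place, manner, voicing) has been copied — so this is total assimilation.
The remaining alternations confirm this: /ɳ/ → [k] before /k/; /ɴ/ → [ʂ] before /ʂ/ — in each case the output is a copy of the following consonant.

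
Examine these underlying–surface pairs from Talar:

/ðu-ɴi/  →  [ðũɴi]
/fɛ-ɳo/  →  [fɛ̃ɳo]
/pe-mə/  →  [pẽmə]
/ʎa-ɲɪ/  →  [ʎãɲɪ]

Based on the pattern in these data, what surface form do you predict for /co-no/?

[cõno]

The data show regressive nasality assimilation (vowel nasalisation): /u/ → [ũ] before /ɴ/; /ɛ/ → [ɛ̃] before /ɳ/; /e/ → [ẽ] before /m/; /a/ → [ã] before /ɲ/ — a vowel is nasalised by an immediately following nasal consonant.
/o/ sits next to the nasal /n/ and is therefore nasalised to [õ].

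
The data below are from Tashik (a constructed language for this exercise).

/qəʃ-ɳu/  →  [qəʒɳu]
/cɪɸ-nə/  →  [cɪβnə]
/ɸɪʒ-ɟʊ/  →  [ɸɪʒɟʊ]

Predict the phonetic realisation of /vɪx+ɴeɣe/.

[vɪɣɴeɣe]

The data show regressive voicing assimilation: /ʃ/ → [ʒ] before /ɳ/; /ɸ/ → [β] before /n/. In each pair only voicing changes, matching the following consonant, while place and manner stay constant.
No alternation appears in [ɸɪʒɟʊ]: there the adjacent consonants already agree in voicing (/ʒ/ and /ɟ/ are both voiced), so this form is consistent with the same rule.
/x/ is a voiceless velar fricative. The following trigger /ɴ/ is voiced, so /x/ must become voiced as well.
A voiced velar fricative is [ɣ], so the surface segment is [ɣ].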